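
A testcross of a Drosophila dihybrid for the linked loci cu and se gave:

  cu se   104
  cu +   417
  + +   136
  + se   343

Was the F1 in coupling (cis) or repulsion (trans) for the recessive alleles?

trans

The two most frequent classes are + se (343) and cu + (417); these are the parental (non-recombinant) types.
So the F1 carried + se on one chromosome and cu + on the other — the recessive alleles are on opposite chromosomes (trans / repulsion).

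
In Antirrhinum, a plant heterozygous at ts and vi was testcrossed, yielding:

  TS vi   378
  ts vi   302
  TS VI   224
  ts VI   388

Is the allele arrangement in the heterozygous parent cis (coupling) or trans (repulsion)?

trans

The two most frequent classes are TS vi (378) and ts VI (388); these are the parental (non-recombinant) types.
So the F1 carried TS vi on one chromosome and ts VI on the other — the recessive alleles are on opposite chromosomes (trans / repulsion).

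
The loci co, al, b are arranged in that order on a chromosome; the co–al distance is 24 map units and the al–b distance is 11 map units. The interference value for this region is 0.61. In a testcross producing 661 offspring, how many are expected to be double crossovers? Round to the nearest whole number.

7

Map distances give recombination frequencies of 0.240 and 0.110 for the two intervals.
With interference 0.61 (so coincidence = 0.39), expected double-crossover frequency = 0.240 × 0.110 × 0.39 = 0.01030.
Expected number = 0.01030 × 661 = 6.81 ≈ 7.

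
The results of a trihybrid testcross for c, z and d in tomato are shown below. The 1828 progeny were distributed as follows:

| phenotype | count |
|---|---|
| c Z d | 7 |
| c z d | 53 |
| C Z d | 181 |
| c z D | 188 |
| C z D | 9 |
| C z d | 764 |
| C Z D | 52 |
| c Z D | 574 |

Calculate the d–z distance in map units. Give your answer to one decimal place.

21.1 map units

The two most frequent reciprocal classes, c Z D and C z d, are the parental types, so the F1 was c Z D / C z d.
The two rarest classes, c Z d and C z D, are the double crossovers. Comparing them with the parentals, only the d allele has switched, so d is the middle locus and the order is c – d – z.
Crossovers in the d–z interval produce the single-crossover classes c z D and C Z d (188 + 181 = 369) plus the double crossovers (16).
RF(d–z) = (369 + 16) / 1828 = 385/1828 = 0.2106 → 21.1 map units.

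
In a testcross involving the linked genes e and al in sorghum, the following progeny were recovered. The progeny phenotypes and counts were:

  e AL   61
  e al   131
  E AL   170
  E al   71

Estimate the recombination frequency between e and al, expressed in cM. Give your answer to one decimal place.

30.5 cM

The two most frequent classes, E AL (170) and e al (131), are the parental types, so the F1 was E AL / e al.
The recombinant classes are E al and e AL: 71 + 61 = 132.
Recombination frequency = 132/433 = 0.3048 ≈ 30.5%, i.e. 30.5 cM.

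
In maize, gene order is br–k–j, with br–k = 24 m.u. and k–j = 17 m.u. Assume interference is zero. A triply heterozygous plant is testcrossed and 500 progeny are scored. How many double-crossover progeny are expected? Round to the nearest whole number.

20

Map distances give recombination frequencies of 0.240 and 0.170 for the two intervals.
With no interference, expected double-crossover frequency = 0.240 × 0.170 = 0.04080.
Expected number = 0.04080 × 500 = 20.40 ≈ 20.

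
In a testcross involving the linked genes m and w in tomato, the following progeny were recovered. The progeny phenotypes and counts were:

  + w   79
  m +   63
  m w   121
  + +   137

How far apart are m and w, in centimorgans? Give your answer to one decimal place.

The two most frequent classes, + + (137) and m w (121), are the parental types, so the F1 was + + / m w.
The recombinant classes are + w and m +: 79 + 63 = 142.
Recombination frequency = 142/400 = 0.3550 ≈ 35.5%, i.e. 35.5 centimorgans.

35.5 centimorgans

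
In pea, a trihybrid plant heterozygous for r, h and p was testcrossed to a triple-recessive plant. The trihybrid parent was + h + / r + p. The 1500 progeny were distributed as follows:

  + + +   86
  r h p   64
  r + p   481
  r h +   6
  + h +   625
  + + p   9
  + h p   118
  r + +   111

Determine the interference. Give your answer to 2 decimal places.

0.44

The two rarest classes, r h + and + + p, are the double crossovers. Comparing them with the parentals, only the r allele has switched, so r is the middle locus and the order is h – r – p.
h–r: (150 + 15)/1500 = 0.1100; r–p: (229 + 15)/1500 = 0.1627.
Expected DCO frequency = 0.1100 × 0.1627 ≈ 0.01790; observed = 15/1500 ≈ 0.01000.
Coefficient of coincidence = 0.01000/0.01790 ≈ 0.56; interference = 1 − 0.56 = 0.44.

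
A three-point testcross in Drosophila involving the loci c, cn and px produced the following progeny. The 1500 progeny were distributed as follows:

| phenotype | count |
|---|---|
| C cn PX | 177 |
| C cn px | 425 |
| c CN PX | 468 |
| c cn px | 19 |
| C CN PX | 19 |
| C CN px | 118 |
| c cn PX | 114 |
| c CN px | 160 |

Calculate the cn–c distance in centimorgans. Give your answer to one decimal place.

18.0 centimorgans

The two most frequent reciprocal classes, c CN PX and C cn px, are the parental types, so the F1 was c CN PX / C cn px.
The two rarest classes, C CN PX and c cn px, are the double crossovers. Comparing them with the parentals, only the c allele has switched, so c is the middle locus and the order is cn – c – px.
Crossovers in the cn–c interval produce the single-crossover classes c cn PX and C CN px (114 + 118 = 232) plus the double crossovers (38).
RF(cn–c) = (232 + 38) / 1500 = 270/1500 = 0.1800 → 18.0 centimorgans.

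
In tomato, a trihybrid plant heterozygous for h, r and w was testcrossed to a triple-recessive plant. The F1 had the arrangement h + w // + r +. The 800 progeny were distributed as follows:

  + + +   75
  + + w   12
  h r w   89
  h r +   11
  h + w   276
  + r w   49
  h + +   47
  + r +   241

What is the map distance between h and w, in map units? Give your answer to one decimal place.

The two rarest classes, + + w and h r +, are the double crossovers. Comparing them with the parentals, only the h allele has switched, so h is the middle locus and the order is r – h – w.
Crossovers in the h–w interval produce the single-crossover classes h + + and + r w (47 + 49 = 96) plus the double crossovers (23).
RF(h–w) = (96 + 23) / 800 = 119/800 = 0.1487 → 14.9 map units.

14.9 map units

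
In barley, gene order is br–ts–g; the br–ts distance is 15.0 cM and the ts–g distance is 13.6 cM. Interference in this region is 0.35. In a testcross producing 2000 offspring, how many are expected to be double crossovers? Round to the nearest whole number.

Map distances give recombination frequencies of 0.150 and 0.136 for the two intervals.
With interference 0.35 (so coincidence = 0.65), expected double-crossover frequency = 0.150 × 0.136 × 0.65 = 0.01326.
Expected number = 0.01326 × 2000 = 26.52 ≈ 27.

27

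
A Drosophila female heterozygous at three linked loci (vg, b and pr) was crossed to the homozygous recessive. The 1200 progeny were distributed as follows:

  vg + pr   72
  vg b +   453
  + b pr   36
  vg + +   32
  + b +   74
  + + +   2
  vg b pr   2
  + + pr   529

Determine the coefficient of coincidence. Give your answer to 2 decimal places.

0.44

The two most frequent reciprocal classes, vg b + and + + pr, are the parental types, so the F1 was vg b + / + + pr.
The two rarest classes, vg b pr and + + +, are the double crossovers. Comparing them with the parentals, only the pr allele has switched, so pr is the middle locus and the order is vg – pr – b.
vg–pr: (146 + 4)/1200 = 0.1250; pr–b: (68 + 4)/1200 = 0.0600.
Expected DCO frequency = 0.1250 × 0.0600 ≈ 0.00750; observed = 4/1200 ≈ 0.00333.
Coefficient of coincidence = 0.00333/0.00750 ≈ 0.44.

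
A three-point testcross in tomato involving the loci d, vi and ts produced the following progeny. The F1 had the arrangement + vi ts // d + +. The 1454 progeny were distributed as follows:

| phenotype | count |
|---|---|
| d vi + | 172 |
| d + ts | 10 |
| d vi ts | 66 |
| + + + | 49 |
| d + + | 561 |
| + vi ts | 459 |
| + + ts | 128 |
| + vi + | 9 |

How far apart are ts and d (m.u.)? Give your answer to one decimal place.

The two rarest classes, + vi + and d + ts, are the double crossovers. Comparing them with the parentals, only the ts allele has switched, so ts is the middle locus and the order is d – ts – vi.
Crossovers in the d–ts interval produce the single-crossover classes d vi ts and + + + (66 + 49 = 115) plus the double crossovers (19).
RF(d–ts) = (115 + 19) / 1454 = 134/1454 = 0.0922 → 9.2 m.u.

9.2 m.u.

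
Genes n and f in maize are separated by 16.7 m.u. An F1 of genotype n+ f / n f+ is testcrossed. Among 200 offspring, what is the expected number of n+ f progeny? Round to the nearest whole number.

A map distance of 16.7 m.u. corresponds to a recombination frequency of 0.167.
The F1 is n+ f / n f+, so n+ f is a parental gamete class with expected frequency (1 − r)/2 = 0.833/2 = 0.4165.
Expected number = 0.4165 × 200 = 83.30 ≈ 83.

83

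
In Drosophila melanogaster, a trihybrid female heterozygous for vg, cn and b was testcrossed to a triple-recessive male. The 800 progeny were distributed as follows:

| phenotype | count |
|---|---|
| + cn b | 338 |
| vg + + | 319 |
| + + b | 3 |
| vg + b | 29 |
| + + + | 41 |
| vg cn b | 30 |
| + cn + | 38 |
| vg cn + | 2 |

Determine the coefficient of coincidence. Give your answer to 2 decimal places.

0.73

The two most frequent reciprocal classes, + cn b and vg + +, are the parental types, so the F1 was + cn b / vg + +.
The two rarest classes, + + b and vg cn +, are the double crossovers. Comparing them with the parentals, only the cn allele has switched, so cn is the middle locus and the order is vg – cn – b.
vg–cn: (71 + 5)/800 = 0.0950; cn–b: (67 + 5)/800 = 0.0900.
Expected DCO frequency = 0.0950 × 0.0900 ≈ 0.00855; observed = 5/800 ≈ 0.00625.
Coefficient of coincidence = 0.00625/0.00855 ≈ 0.73.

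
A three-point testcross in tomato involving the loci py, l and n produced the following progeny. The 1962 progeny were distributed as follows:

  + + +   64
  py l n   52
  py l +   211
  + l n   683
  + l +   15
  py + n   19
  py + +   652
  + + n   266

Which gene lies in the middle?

The two most frequent reciprocal classes, + l n and py + +, are the parental types, so the F1 was + l n / py + +.
The two rarest classes, + l + and py + n, are the double crossovers. Comparing them with the parentals, only the n allele has switched, so n is the middle locus and the order is l – n – py.

n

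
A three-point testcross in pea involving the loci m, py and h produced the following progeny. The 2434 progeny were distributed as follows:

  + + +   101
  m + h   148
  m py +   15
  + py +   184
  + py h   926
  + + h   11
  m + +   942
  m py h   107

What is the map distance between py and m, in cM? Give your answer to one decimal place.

The two most frequent reciprocal classes, + py h and m + +, are the parental types, so the F1 was + py h / m + +.
The two rarest classes, + + h and m py +, are the double crossovers. Comparing them with the parentals, only the py allele has switched, so py is the middle locus and the order is m – py – h.
Crossovers in the m–py interval produce the single-crossover classes m py h and + + + (107 + 101 = 208) plus the double crossovers (26).
RF(m–py) = (208 + 26) / 2434 = 234/2434 = 0.0961 → 9.6 cM.

9.6 cM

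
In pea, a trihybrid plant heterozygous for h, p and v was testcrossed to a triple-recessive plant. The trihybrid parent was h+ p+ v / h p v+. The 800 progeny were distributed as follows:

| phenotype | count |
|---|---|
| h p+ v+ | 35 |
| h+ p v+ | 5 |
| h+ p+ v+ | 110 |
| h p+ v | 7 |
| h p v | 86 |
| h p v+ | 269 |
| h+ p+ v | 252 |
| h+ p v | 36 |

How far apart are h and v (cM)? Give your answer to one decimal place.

26.0 cM

The two rarest classes, h p+ v and h+ p v+, are the double crossovers. Comparing them with the parentals, only the h allele has switched, so h is the middle locus and the order is p – h – v.
Crossovers in the h–v interval produce the single-crossover classes h+ p+ v+ and h p v (110 + 86 = 196) plus the double crossovers (12).
RF(h–v) = (196 + 12) / 800 = 208/800 = 0.2600 → 26.0 cM.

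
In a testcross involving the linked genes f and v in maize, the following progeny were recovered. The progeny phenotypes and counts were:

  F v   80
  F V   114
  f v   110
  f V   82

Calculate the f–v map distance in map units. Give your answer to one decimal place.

42.0 map units

The two most frequent classes, F V (114) and f v (110), are the parental types, so the F1 was F V / f v.
The recombinant classes are F v and f V: 80 + 82 = 162.
Recombination frequency = 162/386 = 0.4197 ≈ 42.0%, i.e. 42.0 map units.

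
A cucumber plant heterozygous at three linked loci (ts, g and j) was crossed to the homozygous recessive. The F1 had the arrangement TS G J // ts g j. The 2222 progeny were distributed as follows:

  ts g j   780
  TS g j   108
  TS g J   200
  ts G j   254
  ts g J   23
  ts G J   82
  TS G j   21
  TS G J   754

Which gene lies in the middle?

j

The two rarest classes, TS G j and ts g J, are the double crossovers. Comparing them with the parentals, only the j allele has switched, so j is the middle locus and the order is ts – j – g.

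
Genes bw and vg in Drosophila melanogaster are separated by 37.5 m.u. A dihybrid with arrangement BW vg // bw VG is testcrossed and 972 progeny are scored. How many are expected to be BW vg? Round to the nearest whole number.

304

A map distance of 37.5 m.u. corresponds to a recombination frequency of 0.375.
The F1 is BW vg / bw VG, so BW vg is a parental gamete class with expected frequency (1 − r)/2 = 0.625/2 = 0.3125.
Expected number = 0.3125 × 972 = 303.75 ≈ 304.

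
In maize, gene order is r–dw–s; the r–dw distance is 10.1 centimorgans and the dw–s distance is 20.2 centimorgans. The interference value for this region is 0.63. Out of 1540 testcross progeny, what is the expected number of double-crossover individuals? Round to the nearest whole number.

12

Map distances give recombination frequencies of 0.101 and 0.202 for the two intervals.
With interference 0.63 (so coincidence = 0.37), expected double-crossover frequency = 0.101 × 0.202 × 0.37 = 0.00755.
Expected number = 0.00755 × 1540 = 11.63 ≈ 12.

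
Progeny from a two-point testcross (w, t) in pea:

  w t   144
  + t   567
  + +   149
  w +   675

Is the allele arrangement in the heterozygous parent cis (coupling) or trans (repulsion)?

trans

The two most frequent classes are + t (567) and w + (675); these are the parental (non-recombinant) types.
So the F1 carried + t on one chromosome and w + on the other — the recessive alleles are on opposite chromosomes (trans / repulsion).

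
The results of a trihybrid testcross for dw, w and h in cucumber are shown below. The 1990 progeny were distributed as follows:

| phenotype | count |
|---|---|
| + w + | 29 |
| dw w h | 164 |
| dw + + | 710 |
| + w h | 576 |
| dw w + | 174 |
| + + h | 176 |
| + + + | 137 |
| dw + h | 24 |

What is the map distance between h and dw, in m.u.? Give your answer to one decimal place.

17.8 m.u.

The two most frequent reciprocal classes, dw + + and + w h, are the parental types, so the F1 was dw + + / + w h.
The two rarest classes, dw + h and + w +, are the double crossovers. Comparing them with the parentals, only the h allele has switched, so h is the middle locus and the order is w – h – dw.
Crossovers in the h–dw interval produce the single-crossover classes + + + and dw w h (137 + 164 = 301) plus the double crossovers (53).
RF(h–dw) = (301 + 53) / 1990 = 354/1990 = 0.1779 → 17.8 m.u.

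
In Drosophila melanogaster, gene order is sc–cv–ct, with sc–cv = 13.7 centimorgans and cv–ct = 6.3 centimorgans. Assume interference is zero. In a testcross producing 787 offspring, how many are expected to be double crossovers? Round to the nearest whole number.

7

Map distances give recombination frequencies of 0.137 and 0.063 for the two intervals.
With no interference, expected double-crossover frequency = 0.137 × 0.063 = 0.00863.
Expected number = 0.00863 × 787 = 6.79 ≈ 7.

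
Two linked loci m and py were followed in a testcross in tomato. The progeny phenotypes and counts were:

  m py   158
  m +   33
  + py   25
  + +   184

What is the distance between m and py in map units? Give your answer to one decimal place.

The two most frequent classes, + + (184) and m py (158), are the parental types, so the F1 was + + / m py.
The recombinant classes are + py and m +: 25 + 33 = 58.
Recombination frequency = 58/400 = 0.1450 ≈ 14.5%, i.e. 14.5 map units.

14.5 map units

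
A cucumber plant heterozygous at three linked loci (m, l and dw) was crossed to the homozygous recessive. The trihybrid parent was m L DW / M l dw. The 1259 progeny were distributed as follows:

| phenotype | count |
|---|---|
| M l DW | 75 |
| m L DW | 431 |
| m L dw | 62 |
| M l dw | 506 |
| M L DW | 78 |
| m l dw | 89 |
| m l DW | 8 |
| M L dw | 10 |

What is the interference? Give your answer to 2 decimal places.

0.21

The two rarest classes, m l DW and M L dw, are the double crossovers. Comparing them with the parentals, only the l allele has switched, so l is the middle locus and the order is dw – l – m.
dw–l: (137 + 18)/1259 = 0.1231; l–m: (167 + 18)/1259 = 0.1469.
Expected DCO frequency = 0.1231 × 0.1469 ≈ 0.01808; observed = 18/1259 ≈ 0.01430.
Coefficient of coincidence = 0.01430/0.01808 ≈ 0.79; interference = 1 − 0.79 = 0.21.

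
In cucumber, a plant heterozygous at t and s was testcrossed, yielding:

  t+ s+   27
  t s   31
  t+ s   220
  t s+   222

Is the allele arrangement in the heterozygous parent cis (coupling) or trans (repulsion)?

The two most frequent classes are t+ s (220) and t s+ (222); these are the parental (non-recombinant) types.
So the F1 carried t+ s on one chromosome and t s+ on the other — the recessive alleles are on opposite chromosomes (trans / repulsion).

trans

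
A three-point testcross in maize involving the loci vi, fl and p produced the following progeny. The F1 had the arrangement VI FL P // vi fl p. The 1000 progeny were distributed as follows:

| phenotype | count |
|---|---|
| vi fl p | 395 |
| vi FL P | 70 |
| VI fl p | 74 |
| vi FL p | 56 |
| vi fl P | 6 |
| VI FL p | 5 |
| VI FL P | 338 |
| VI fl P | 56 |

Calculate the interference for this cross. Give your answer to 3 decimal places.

0.423

The two rarest classes, VI FL p and vi fl P, are the double crossovers. Comparing them with the parentals, only the p allele has switched, so p is the middle locus and the order is fl – p – vi.
fl–p: (112 + 11)/1000 = 0.1230; p–vi: (144 + 11)/1000 = 0.1550.
Expected DCO frequency = 0.1230 × 0.1550 ≈ 0.01906; observed = 11/1000 ≈ 0.01100.
Coefficient of coincidence = 0.01100/0.01906 ≈ 0.577; interference = 1 − 0.577 = 0.423.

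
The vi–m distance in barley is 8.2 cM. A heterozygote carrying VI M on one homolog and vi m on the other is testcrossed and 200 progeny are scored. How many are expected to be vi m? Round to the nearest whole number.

92

A map distance of 8.2 cM corresponds to a recombination frequency of 0.082.
The F1 is VI M / vi m, so vi m is a parental gamete class with expected frequency (1 − r)/2 = 0.918/2 = 0.4590.
Expected number = 0.4590 × 200 = 91.80 ≈ 92.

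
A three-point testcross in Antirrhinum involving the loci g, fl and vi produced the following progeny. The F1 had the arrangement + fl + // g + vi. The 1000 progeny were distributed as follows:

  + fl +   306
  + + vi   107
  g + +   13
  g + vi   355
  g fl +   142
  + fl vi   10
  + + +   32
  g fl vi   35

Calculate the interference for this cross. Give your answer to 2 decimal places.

0.06

The two rarest classes, + fl vi and g + +, are the double crossovers. Comparing them with the parentals, only the vi allele has switched, so vi is the middle locus and the order is g – vi – fl.
g–vi: (249 + 23)/1000 = 0.2720; vi–fl: (67 + 23)/1000 = 0.0900.
Expected DCO frequency = 0.2720 × 0.0900 ≈ 0.02448; observed = 23/1000 ≈ 0.02300.
Coefficient of coincidence = 0.02300/0.02448 ≈ 0.94; interference = 1 − 0.94 = 0.06.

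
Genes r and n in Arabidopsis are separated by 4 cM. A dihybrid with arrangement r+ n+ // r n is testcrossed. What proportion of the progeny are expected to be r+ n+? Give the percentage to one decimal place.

48.0%

A map distance of 4 cM corresponds to a recombination frequency of 0.040.
The F1 is r+ n+ / r n, so r+ n+ is a parental gamete class with expected frequency (1 − r)/2 = 0.960/2 = 0.4800.
That is 0.4800 = 48.0% of the progeny.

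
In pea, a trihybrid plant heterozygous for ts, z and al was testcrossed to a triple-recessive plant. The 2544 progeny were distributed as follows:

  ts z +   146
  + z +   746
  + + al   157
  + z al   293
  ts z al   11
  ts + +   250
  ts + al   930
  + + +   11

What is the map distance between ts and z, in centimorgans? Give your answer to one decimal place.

The two most frequent reciprocal classes, + z + and ts + al, are the parental types, so the F1 was + z + / ts + al.
The two rarest classes, + + + and ts z al, are the double crossovers. Comparing them with the parentals, only the z allele has switched, so z is the middle locus and the order is al – z – ts.
Crossovers in the z–ts interval produce the single-crossover classes ts z + and + + al (146 + 157 = 303) plus the double crossovers (22).
RF(z–ts) = (303 + 22) / 2544 = 325/2544 = 0.1278 → 12.8 centimorgans.

12.8 centimorgans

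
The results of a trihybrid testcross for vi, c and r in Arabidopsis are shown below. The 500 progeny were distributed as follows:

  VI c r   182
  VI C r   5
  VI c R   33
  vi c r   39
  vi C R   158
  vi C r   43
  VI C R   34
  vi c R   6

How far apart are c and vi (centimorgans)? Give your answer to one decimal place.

16.8 centimorgans

The two most frequent reciprocal classes, VI c r and vi C R, are the parental types, so the F1 was VI c r / vi C R.
The two rarest classes, VI C r and vi c R, are the double crossovers. Comparing them with the parentals, only the c allele has switched, so c is the middle locus and the order is vi – c – r.
Crossovers in the vi–c interval produce the single-crossover classes vi c r and VI C R (39 + 34 = 73) plus the double crossovers (11).
RF(vi–c) = (73 + 11) / 500 = 84/500 = 0.1680 → 16.8 centimorgans.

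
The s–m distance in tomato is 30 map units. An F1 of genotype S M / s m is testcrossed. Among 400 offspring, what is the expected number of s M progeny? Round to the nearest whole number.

60

A map distance of 30 map units corresponds to a recombination frequency of 0.300.
The F1 is S M / s m, so s M is a recombinant gamete class with expected frequency r/2 = 0.300/2 = 0.1500.
Expected number = 0.1500 × 400 = 60.00 ≈ 60.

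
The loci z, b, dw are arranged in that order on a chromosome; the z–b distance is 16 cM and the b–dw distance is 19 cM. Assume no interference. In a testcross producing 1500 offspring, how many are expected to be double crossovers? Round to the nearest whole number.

Map distances give recombination frequencies of 0.160 and 0.190 for the two intervals.
With no interference, expected double-crossover frequency = 0.160 × 0.190 = 0.03040.
Expected number = 0.03040 × 1500 = 45.60 ≈ 46.

46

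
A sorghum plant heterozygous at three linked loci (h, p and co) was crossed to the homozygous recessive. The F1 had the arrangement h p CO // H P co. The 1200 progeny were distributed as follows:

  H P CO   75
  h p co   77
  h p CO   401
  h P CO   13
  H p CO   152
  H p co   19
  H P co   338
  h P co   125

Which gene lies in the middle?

p

The two rarest classes, h P CO and H p co, are the double crossovers. Comparing them with the parentals, only the p allele has switched, so p is the middle locus and the order is co – p – h.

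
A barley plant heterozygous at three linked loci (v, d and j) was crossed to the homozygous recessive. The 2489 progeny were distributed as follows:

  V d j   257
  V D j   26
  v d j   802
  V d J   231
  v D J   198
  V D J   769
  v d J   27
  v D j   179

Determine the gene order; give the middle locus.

The two most frequent reciprocal classes, v d j and V D J, are the parental types, so the F1 was v d j / V D J.
The two rarest classes, v d J and V D j, are the double crossovers. Comparing them with the parentals, only the j allele has switched, so j is the middle locus and the order is v – j – d.

j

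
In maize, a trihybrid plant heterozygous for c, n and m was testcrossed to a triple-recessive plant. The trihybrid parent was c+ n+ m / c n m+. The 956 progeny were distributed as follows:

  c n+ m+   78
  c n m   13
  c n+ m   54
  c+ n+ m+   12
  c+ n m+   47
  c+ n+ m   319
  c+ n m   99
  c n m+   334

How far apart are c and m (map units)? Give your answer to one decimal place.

The two rarest classes, c+ n+ m+ and c n m, are the double crossovers. Comparing them with the parentals, only the m allele has switched, so m is the middle locus and the order is c – m – n.
Crossovers in the c–m interval produce the single-crossover classes c n+ m and c+ n m+ (54 + 47 = 101) plus the double crossovers (25).
RF(c–m) = (101 + 25) / 956 = 126/956 = 0.1318 → 13.2 map units.

13.2 map units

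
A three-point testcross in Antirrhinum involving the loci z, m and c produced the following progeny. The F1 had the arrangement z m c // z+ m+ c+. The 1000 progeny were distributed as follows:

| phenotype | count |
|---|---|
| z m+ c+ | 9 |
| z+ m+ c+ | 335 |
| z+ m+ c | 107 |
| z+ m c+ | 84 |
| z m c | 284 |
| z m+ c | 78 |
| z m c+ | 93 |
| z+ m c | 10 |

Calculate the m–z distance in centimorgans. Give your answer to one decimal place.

18.1 centimorgans

The two rarest classes, z+ m c and z m+ c+, are the double crossovers. Comparing them with the parentals, only the z allele has switched, so z is the middle locus and the order is m – z – c.
Crossovers in the m–z interval produce the single-crossover classes z m+ c and z+ m c+ (78 + 84 = 162) plus the double crossovers (19).
RF(m–z) = (162 + 19) / 1000 = 181/1000 = 0.1810 → 18.1 centimorgans.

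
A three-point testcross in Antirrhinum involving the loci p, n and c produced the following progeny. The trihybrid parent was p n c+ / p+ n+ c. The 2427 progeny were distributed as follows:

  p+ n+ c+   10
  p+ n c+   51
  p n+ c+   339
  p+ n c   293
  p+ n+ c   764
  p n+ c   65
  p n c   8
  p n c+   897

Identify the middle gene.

The two rarest classes, p n c and p+ n+ c+, are the double crossovers. Comparing them with the parentals, only the c allele has switched, so c is the middle locus and the order is p – c – n.

c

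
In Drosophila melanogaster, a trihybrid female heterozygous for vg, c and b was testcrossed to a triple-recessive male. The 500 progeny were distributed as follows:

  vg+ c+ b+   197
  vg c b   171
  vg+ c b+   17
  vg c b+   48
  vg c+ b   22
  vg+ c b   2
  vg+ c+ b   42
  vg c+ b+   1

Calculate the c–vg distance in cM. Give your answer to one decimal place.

8.4 cM

The two most frequent reciprocal classes, vg c b and vg+ c+ b+, are the parental types, so the F1 was vg c b / vg+ c+ b+.
The two rarest classes, vg+ c b and vg c+ b+, are the double crossovers. Comparing them with the parentals, only the vg allele has switched, so vg is the middle locus and the order is c – vg – b.
Crossovers in the c–vg interval produce the single-crossover classes vg c+ b and vg+ c b+ (22 + 17 = 39) plus the double crossovers (3).
RF(c–vg) = (39 + 3) / 500 = 42/500 = 0.0840 → 8.4 cM.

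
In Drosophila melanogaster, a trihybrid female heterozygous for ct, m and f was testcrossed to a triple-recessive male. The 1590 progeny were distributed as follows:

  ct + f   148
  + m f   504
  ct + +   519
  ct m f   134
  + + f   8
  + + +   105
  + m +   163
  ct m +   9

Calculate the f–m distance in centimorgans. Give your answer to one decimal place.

20.6 centimorgans

The two most frequent reciprocal classes, + m f and ct + +, are the parental types, so the F1 was + m f / ct + +.
The two rarest classes, + + f and ct m +, are the double crossovers. Comparing them with the parentals, only the m allele has switched, so m is the middle locus and the order is f – m – ct.
Crossovers in the f–m interval produce the single-crossover classes + m + and ct + f (163 + 148 = 311) plus the double crossovers (17).
RF(f–m) = (311 + 17) / 1590 = 328/1590 = 0.2063 → 20.6 centimorgans.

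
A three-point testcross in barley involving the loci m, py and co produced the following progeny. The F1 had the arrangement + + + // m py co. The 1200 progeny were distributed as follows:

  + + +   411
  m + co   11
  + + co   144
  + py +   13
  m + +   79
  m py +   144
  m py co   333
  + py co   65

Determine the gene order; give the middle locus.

py

The two rarest classes, + py + and m + co, are the double crossovers. Comparing them with the parentals, only the py allele has switched, so py is the middle locus and the order is co – py – m.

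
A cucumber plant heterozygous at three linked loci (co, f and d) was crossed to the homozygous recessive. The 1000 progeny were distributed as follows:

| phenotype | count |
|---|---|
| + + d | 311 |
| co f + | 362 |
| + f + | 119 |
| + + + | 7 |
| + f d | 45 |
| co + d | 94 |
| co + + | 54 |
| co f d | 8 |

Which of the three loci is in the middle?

d

The two most frequent reciprocal classes, co f + and + + d, are the parental types, so the F1 was co f + / + + d.
The two rarest classes, co f d and + + +, are the double crossovers. Comparing them with the parentals, only the d allele has switched, so d is the middle locus and the order is f – d – co.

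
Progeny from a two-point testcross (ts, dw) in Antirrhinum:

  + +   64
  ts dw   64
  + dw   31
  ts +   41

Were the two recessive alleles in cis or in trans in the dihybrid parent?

The two most frequent classes are + + (64) and ts dw (64); these are the parental (non-recombinant) types.
So the F1 carried + + on one chromosome and ts dw on the other — the recessive alleles are on the same chromosome (cis / coupling).

cis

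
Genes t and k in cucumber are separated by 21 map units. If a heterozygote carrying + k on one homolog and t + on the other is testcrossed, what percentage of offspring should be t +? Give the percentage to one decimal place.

39.5%

A map distance of 21 map units corresponds to a recombination frequency of 0.210.
The F1 is + k / t +, so t + is a parental gamete class with expected frequency (1 − r)/2 = 0.790/2 = 0.3950.
That is 0.3950 = 39.5% of the progeny.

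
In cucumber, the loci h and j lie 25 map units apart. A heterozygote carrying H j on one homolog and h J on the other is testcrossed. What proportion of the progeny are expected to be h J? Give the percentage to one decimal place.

37.5%

A map distance of 25 map units corresponds to a recombination frequency of 0.250.
The F1 is H j / h J, so h J is a parental gamete class with expected frequency (1 − r)/2 = 0.750/2 = 0.3750.
That is 0.3750 = 37.5% of the progeny.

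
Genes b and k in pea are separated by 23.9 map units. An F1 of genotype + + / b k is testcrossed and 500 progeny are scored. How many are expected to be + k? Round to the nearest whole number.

60

A map distance of 23.9 map units corresponds to a recombination frequency of 0.239.
The F1 is + + / b k, so + k is a recombinant gamete class with expected frequency r/2 = 0.239/2 = 0.1195.
Expected number = 0.1195 × 500 = 59.75 ≈ 60.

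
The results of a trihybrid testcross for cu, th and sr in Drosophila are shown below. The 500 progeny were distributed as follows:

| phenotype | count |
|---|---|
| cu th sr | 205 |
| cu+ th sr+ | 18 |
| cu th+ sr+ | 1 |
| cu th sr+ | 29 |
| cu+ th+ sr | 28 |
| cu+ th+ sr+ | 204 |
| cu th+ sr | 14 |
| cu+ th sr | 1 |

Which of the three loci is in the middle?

cu

The two most frequent reciprocal classes, cu+ th+ sr+ and cu th sr, are the parental types, so the F1 was cu+ th+ sr+ / cu th sr.
The two rarest classes, cu th+ sr+ and cu+ th sr, are the double crossovers. Comparing them with the parentals, only the cu allele has switched, so cu is the middle locus and the order is th – cu – sr.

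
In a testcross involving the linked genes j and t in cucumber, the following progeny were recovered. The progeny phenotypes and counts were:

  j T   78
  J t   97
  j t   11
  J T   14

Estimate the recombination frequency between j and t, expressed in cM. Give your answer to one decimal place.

The two most frequent classes, J t (97) and j T (78), are the parental types, so the F1 was J t / j T.
The recombinant classes are J T and j t: 14 + 11 = 25.
Recombination frequency = 25/200 = 0.1250 ≈ 12.5%, i.e. 12.5 cM.

12.5 cM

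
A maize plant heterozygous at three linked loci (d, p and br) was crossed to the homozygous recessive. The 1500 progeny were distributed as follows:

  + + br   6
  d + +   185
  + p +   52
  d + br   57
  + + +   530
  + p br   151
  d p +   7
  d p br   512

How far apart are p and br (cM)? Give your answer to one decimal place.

The two most frequent reciprocal classes, + + + and d p br, are the parental types, so the F1 was + + + / d p br.
The two rarest classes, + + br and d p +, are the double crossovers. Comparing them with the parentals, only the br allele has switched, so br is the middle locus and the order is p – br – d.
Crossovers in the p–br interval produce the single-crossover classes + p + and d + br (52 + 57 = 109) plus the double crossovers (13).
RF(p–br) = (109 + 13) / 1500 = 122/1500 = 0.0813 → 8.1 cM.

8.1 cM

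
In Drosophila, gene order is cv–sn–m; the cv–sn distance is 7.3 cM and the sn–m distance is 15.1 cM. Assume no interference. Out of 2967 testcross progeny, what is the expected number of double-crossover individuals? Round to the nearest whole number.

33

Map distances give recombination frequencies of 0.073 and 0.151 for the two intervals.
With no interference, expected double-crossover frequency = 0.073 × 0.151 = 0.01102.
Expected number = 0.01102 × 2967 = 32.71 ≈ 33.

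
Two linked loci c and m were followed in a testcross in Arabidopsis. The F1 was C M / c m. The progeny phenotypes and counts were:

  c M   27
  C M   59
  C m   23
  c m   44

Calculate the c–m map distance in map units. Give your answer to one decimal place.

The recombinant classes are C m and c M: 23 + 27 = 50.
Recombination frequency = 50/153 = 0.3268 ≈ 32.7%, i.e. 32.7 map units.

32.7 map units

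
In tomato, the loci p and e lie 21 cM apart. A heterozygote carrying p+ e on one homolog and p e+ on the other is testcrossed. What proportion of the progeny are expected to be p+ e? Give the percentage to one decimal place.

39.5%

A map distance of 21 cM corresponds to a recombination frequency of 0.210.
The F1 is p+ e / p e+, so p+ e is a parental gamete class with expected frequency (1 − r)/2 = 0.790/2 = 0.3950.
That is 0.3950 = 39.5% of the progeny.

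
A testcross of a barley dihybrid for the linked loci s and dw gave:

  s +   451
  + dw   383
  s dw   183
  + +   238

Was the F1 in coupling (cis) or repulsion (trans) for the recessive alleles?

trans

The two most frequent classes are + dw (383) and s + (451); these are the parental (non-recombinant) types.
So the F1 carried + dw on one chromosome and s + on the other — the recessive alleles are on opposite chromosomes (trans / repulsion).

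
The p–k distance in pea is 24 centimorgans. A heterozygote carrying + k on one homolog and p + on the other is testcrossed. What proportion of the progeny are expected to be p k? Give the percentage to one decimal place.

A map distance of 24 centimorgans corresponds to a recombination frequency of 0.240.
The F1 is + k / p +, so p k is a recombinant gamete class with expected frequency r/2 = 0.240/2 = 0.1200.
That is 0.1200 = 12.0% of the progeny.

12.0%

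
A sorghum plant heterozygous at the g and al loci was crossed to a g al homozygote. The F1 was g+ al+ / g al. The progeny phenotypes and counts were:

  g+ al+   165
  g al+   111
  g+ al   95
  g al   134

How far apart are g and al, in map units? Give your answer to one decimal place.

The recombinant classes are g+ al and g al+: 95 + 111 = 206.
Recombination frequency = 206/505 = 0.4079 ≈ 40.8%, i.e. 40.8 map units.

40.8 map units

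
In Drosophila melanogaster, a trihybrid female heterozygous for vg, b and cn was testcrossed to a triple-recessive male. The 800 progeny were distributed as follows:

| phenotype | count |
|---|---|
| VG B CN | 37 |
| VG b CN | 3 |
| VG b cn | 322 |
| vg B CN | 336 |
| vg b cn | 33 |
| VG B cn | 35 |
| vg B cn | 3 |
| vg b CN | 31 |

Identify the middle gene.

cn

The two most frequent reciprocal classes, vg B CN and VG b cn, are the parental types, so the F1 was vg B CN / VG b cn.
The two rarest classes, vg B cn and VG b CN, are the double crossovers. Comparing them with the parentals, only the cn allele has switched, so cn is the middle locus and the order is vg – cn – b.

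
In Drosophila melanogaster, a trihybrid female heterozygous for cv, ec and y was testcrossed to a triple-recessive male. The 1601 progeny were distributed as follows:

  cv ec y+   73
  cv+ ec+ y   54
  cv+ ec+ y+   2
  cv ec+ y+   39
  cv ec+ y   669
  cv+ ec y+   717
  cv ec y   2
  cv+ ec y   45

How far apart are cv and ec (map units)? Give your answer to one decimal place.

8.2 map units

The two most frequent reciprocal classes, cv+ ec y+ and cv ec+ y, are the parental types, so the F1 was cv+ ec y+ / cv ec+ y.
The two rarest classes, cv+ ec+ y+ and cv ec y, are the double crossovers. Comparing them with the parentals, only the ec allele has switched, so ec is the middle locus and the order is cv – ec – y.
Crossovers in the cv–ec interval produce the single-crossover classes cv ec y+ and cv+ ec+ y (73 + 54 = 127) plus the double crossovers (4).
RF(cv–ec) = (127 + 4) / 1601 = 131/1601 = 0.0818 → 8.2 map units.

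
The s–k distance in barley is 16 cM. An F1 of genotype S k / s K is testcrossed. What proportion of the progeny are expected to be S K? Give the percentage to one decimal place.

8.0%

A map distance of 16 cM corresponds to a recombination frequency of 0.160.
The F1 is S k / s K, so S K is a recombinant gamete class with expected frequency r/2 = 0.160/2 = 0.0800.
That is 0.0800 = 8.0% of the progeny.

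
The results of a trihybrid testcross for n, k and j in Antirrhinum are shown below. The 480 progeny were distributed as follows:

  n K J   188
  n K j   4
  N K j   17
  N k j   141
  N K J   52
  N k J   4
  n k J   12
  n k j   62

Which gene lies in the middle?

j

The two most frequent reciprocal classes, n K J and N k j, are the parental types, so the F1 was n K J / N k j.
The two rarest classes, n K j and N k J, are the double crossovers. Comparing them with the parentals, only the j allele has switched, so j is the middle locus and the order is k – j – n.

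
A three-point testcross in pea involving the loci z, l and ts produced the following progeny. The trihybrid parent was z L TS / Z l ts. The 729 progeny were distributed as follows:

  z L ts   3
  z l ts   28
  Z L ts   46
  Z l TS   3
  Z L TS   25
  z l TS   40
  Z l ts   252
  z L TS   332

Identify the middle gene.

The two rarest classes, z L ts and Z l TS, are the double crossovers. Comparing them with the parentals, only the ts allele has switched, so ts is the middle locus and the order is z – ts – l.

ts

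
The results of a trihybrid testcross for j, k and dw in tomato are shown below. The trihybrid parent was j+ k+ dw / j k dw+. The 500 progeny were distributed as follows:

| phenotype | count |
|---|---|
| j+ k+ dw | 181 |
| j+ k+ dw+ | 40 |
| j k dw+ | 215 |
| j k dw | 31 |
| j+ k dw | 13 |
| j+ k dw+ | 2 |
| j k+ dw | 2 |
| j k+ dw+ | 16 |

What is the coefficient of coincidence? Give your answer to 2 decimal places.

0.81

The two rarest classes, j k+ dw and j+ k dw+, are the double crossovers. Comparing them with the parentals, only the j allele has switched, so j is the middle locus and the order is k – j – dw.
k–j: (29 + 4)/500 = 0.0660; j–dw: (71 + 4)/500 = 0.1500.
Expected DCO frequency = 0.0660 × 0.1500 ≈ 0.00990; observed = 4/500 ≈ 0.00800.
Coefficient of coincidence = 0.00800/0.00990 ≈ 0.81.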